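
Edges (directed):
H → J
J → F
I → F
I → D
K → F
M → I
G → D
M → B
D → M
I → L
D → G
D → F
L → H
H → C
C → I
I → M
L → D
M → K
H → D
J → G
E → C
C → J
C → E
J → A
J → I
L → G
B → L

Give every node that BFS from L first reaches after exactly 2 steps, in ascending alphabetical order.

Level 0: L
Level 1: D, G, H
Level 2: C, F, J, M
Level 3: A, B, E, I, K

C, F, J, M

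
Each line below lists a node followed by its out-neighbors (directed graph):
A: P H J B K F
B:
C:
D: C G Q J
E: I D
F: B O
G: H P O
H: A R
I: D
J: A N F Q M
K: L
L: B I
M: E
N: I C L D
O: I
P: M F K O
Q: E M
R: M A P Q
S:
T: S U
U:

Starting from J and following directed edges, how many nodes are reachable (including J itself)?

18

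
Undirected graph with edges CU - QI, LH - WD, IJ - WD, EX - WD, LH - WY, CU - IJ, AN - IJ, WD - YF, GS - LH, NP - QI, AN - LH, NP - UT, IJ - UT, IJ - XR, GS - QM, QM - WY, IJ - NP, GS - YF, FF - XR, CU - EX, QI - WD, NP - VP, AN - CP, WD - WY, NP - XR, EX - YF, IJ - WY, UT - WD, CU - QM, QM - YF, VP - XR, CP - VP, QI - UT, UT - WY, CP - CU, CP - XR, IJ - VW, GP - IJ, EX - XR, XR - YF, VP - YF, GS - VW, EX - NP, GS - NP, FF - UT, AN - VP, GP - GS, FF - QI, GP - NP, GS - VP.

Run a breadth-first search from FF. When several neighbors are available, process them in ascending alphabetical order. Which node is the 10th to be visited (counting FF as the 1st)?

CP

Visit FF; enqueue QI, UT, XR → queue [QI, UT, XR]
Visit QI; enqueue CU, NP, WD → queue [UT, XR, CU, NP, WD]
Visit UT; enqueue IJ, WY → queue [XR, CU, NP, WD, IJ, WY]
Visit XR; enqueue CP, EX, VP, YF → queue [CU, NP, WD, IJ, WY, CP, EX, VP, YF]
Visit CU; enqueue QM → queue [NP, WD, IJ, WY, CP, EX, VP, YF, QM]
Visit NP; enqueue GP, GS → queue [WD, IJ, WY, CP, EX, VP, YF, QM, GP, GS]
Visit WD; enqueue LH → queue [IJ, WY, CP, EX, VP, YF, QM, GP, GS, LH]
Visit IJ; enqueue AN, VW → queue [WY, CP, EX, VP, YF, QM, GP, GS, LH, AN, VW]
Visit WY → queue [CP, EX, VP, YF, QM, GP, GS, LH, AN, VW]
Visit CP → queue [EX, VP, YF, QM, GP, GS, LH, AN, VW]
Visit EX → queue [VP, YF, QM, GP, GS, LH, AN, VW]
Visit VP → queue [YF, QM, GP, GS, LH, AN, VW]
Visit YF → queue [QM, GP, GS, LH, AN, VW]
Visit QM → queue [GP, GS, LH, AN, VW]
Visit GP → queue [GS, LH, AN, VW]
Visit GS → queue [LH, AN, VW]
Visit LH → queue [AN, VW]
Visit AN → queue [VW]
Visit VW → queue []

Visit order: FF, QI, UT, XR, CU, NP, WD, IJ, WY, CP, EX, VP, YF, QM, GP, GS, LH, AN, VW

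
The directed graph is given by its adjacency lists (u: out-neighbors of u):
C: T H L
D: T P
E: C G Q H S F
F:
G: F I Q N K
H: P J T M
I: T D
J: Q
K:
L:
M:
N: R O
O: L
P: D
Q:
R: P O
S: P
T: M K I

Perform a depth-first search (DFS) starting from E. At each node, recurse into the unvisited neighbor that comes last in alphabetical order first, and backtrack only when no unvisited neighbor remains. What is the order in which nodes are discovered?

E, S, P, D, T, M, K, I, Q, H, J, G, N, R, O, L, F, C

Visit E
E → S
S → P
P → D
D → T
T → M
T → K
T → I
E → Q
E → H
H → J
E → G
G → N
N → R
R → O
O → L
G → F
E → C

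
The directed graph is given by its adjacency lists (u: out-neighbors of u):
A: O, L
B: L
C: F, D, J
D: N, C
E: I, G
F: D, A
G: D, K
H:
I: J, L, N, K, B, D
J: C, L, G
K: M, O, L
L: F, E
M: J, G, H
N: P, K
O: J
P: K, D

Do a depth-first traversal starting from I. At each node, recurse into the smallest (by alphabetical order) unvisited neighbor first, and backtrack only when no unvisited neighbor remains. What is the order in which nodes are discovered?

Visit I
I → B
B → L
L → E
E → G
G → D
D → C
C → F
F → A
A → O
O → J
D → N
N → K
K → M
M → H
N → P

I B L E G D C F A O J N K M H P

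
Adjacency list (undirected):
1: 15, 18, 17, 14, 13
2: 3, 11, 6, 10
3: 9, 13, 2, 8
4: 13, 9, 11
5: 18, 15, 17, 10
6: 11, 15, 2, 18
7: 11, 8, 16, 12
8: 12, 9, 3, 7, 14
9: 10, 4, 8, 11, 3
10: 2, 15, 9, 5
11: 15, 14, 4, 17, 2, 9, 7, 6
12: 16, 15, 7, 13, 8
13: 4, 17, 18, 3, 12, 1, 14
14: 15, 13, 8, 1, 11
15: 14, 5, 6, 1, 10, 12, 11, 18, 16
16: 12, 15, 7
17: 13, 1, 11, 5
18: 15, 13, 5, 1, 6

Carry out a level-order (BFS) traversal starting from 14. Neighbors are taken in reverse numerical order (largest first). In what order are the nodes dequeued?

14, 15, 13, 11, 8, 1, 18, 16, 12, 10, 6, 5, 17, 4, 3, 9, 7, 2

Visit 14; enqueue 15, 13, 11, 8, 1 → queue [15, 13, 11, 8, 1]
Visit 15; enqueue 18, 16, 12, 10, 6, 5 → queue [13, 11, 8, 1, 18, 16, 12, 10, 6, 5]
Visit 13; enqueue 17, 4, 3 → queue [11, 8, 1, 18, 16, 12, 10, 6, 5, 17, 4, 3]
Visit 11; enqueue 9, 7, 2 → queue [8, 1, 18, 16, 12, 10, 6, 5, 17, 4, 3, 9, 7, 2]
Visit 8 → queue [1, 18, 16, 12, 10, 6, 5, 17, 4, 3, 9, 7, 2]
Visit 1 → queue [18, 16, 12, 10, 6, 5, 17, 4, 3, 9, 7, 2]
Visit 18 → queue [16, 12, 10, 6, 5, 17, 4, 3, 9, 7, 2]
Visit 16 → queue [12, 10, 6, 5, 17, 4, 3, 9, 7, 2]
Visit 12 → queue [10, 6, 5, 17, 4, 3, 9, 7, 2]
Visit 10 → queue [6, 5, 17, 4, 3, 9, 7, 2]
Visit 6 → queue [5, 17, 4, 3, 9, 7, 2]
Visit 5 → queue [17, 4, 3, 9, 7, 2]
Visit 17 → queue [4, 3, 9, 7, 2]
Visit 4 → queue [3, 9, 7, 2]
Visit 3 → queue [9, 7, 2]
Visit 9 → queue [7, 2]
Visit 7 → queue [2]
Visit 2 → queue []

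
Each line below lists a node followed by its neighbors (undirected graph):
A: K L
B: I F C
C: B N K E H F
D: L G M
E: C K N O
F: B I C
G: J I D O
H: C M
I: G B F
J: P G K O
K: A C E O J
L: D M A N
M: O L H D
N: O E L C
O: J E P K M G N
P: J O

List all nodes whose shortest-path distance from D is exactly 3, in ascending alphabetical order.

Level 0: D
Level 1: G, L, M
Level 2: A, H, I, J, N, O
Level 3: B, C, E, F, K, P

B, C, E, F, K, P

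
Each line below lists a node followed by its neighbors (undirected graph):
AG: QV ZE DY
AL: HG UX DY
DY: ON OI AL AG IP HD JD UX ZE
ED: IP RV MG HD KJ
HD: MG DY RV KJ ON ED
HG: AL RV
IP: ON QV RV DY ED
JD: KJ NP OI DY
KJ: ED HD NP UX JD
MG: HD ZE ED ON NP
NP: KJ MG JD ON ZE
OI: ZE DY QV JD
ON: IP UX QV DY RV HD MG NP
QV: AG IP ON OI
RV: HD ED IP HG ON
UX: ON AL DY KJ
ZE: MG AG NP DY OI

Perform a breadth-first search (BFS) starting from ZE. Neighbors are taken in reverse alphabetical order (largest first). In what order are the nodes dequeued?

ZE, OI, NP, MG, DY, AG, QV, JD, ON, KJ, HD, ED, UX, IP, AL, RV, HG

Visit ZE; enqueue OI, NP, MG, DY, AG → queue [OI, NP, MG, DY, AG]
Visit OI; enqueue QV, JD → queue [NP, MG, DY, AG, QV, JD]
Visit NP; enqueue ON, KJ → queue [MG, DY, AG, QV, JD, ON, KJ]
Visit MG; enqueue HD, ED → queue [DY, AG, QV, JD, ON, KJ, HD, ED]
Visit DY; enqueue UX, IP, AL → queue [AG, QV, JD, ON, KJ, HD, ED, UX, IP, AL]
Visit AG → queue [QV, JD, ON, KJ, HD, ED, UX, IP, AL]
Visit QV → queue [JD, ON, KJ, HD, ED, UX, IP, AL]
Visit JD → queue [ON, KJ, HD, ED, UX, IP, AL]
Visit ON; enqueue RV → queue [KJ, HD, ED, UX, IP, AL, RV]
Visit KJ → queue [HD, ED, UX, IP, AL, RV]
Visit HD → queue [ED, UX, IP, AL, RV]
Visit ED → queue [UX, IP, AL, RV]
Visit UX → queue [IP, AL, RV]
Visit IP → queue [AL, RV]
Visit AL; enqueue HG → queue [RV, HG]
Visit RV → queue [HG]
Visit HG → queue []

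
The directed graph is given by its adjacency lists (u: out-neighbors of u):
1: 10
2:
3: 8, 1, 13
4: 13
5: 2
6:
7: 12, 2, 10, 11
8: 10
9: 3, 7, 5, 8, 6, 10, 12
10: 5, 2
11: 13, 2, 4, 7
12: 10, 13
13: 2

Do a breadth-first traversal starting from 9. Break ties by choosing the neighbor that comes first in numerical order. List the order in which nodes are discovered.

Visit 9; enqueue 3, 5, 6, 7, 8, 10, 12 → queue [3, 5, 6, 7, 8, 10, 12]
Visit 3; enqueue 1, 13 → queue [5, 6, 7, 8, 10, 12, 1, 13]
Visit 5; enqueue 2 → queue [6, 7, 8, 10, 12, 1, 13, 2]
Visit 6 → queue [7, 8, 10, 12, 1, 13, 2]
Visit 7; enqueue 11 → queue [8, 10, 12, 1, 13, 2, 11]
Visit 8 → queue [10, 12, 1, 13, 2, 11]
Visit 10 → queue [12, 1, 13, 2, 11]
Visit 12 → queue [1, 13, 2, 11]
Visit 1 → queue [13, 2, 11]
Visit 13 → queue [2, 11]
Visit 2 → queue [11]
Visit 11; enqueue 4 → queue [4]
Visit 4 → queue []

9 3 5 6 7 8 10 12 1 13 2 11 4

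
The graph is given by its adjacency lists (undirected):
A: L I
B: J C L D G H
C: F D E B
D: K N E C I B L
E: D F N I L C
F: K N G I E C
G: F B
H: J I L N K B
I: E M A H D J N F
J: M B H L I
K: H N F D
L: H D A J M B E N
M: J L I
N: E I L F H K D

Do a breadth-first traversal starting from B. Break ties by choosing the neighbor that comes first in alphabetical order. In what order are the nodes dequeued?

Visit B; enqueue C, D, G, H, J, L → queue [C, D, G, H, J, L]
Visit C; enqueue E, F → queue [D, G, H, J, L, E, F]
Visit D; enqueue I, K, N → queue [G, H, J, L, E, F, I, K, N]
Visit G → queue [H, J, L, E, F, I, K, N]
Visit H → queue [J, L, E, F, I, K, N]
Visit J; enqueue M → queue [L, E, F, I, K, N, M]
Visit L; enqueue A → queue [E, F, I, K, N, M, A]
Visit E → queue [F, I, K, N, M, A]
Visit F → queue [I, K, N, M, A]
Visit I → queue [K, N, M, A]
Visit K → queue [N, M, A]
Visit N → queue [M, A]
Visit M → queue [A]
Visit A → queue []

B C D G H J L E F I K N M A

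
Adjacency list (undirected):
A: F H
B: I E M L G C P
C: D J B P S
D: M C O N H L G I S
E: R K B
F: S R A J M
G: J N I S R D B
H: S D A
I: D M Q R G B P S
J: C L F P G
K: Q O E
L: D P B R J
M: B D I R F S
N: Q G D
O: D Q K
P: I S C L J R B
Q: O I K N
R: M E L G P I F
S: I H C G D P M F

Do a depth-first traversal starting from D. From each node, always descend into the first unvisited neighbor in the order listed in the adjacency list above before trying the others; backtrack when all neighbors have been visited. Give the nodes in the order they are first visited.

D -> M -> B -> I -> Q -> O -> K -> E -> R -> L -> P -> S -> H -> A -> F -> J -> C -> G -> N

Visit D
D → M
M → B
B → I
I → Q
Q → O
O → K
K → E
E → R
R → L
L → P
P → S
S → H
H → A
A → F
F → J
J → C
J → G
G → N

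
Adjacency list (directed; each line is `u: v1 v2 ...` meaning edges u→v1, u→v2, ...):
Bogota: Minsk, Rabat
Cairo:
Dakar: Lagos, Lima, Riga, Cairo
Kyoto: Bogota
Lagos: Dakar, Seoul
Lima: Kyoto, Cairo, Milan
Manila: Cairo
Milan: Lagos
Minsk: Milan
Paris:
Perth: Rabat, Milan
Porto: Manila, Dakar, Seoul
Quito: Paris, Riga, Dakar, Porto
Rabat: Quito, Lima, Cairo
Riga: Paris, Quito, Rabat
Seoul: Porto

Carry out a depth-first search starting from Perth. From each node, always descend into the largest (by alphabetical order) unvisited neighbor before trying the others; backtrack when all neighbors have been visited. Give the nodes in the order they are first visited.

Perth, Rabat, Quito, Riga, Paris, Porto, Seoul, Manila, Cairo, Dakar, Lima, Milan, Lagos, Kyoto, Bogota, Minsk

Visit Perth
Perth → Rabat
Rabat → Quito
Quito → Riga
Riga → Paris
Quito → Porto
Porto → Seoul
Porto → Manila
Manila → Cairo
Porto → Dakar
Dakar → Lima
Lima → Milan
Milan → Lagos
Lima → Kyoto
Kyoto → Bogota
Bogota → Minsk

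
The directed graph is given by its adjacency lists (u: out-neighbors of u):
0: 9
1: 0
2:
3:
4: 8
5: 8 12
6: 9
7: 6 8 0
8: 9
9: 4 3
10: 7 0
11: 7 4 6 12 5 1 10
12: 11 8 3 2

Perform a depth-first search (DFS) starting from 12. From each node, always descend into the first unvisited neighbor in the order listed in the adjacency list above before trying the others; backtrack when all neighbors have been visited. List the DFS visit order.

12 → 11 → 7 → 6 → 9 → 4 → 8 → 3 → 0 → 5 → 1 → 10 → 2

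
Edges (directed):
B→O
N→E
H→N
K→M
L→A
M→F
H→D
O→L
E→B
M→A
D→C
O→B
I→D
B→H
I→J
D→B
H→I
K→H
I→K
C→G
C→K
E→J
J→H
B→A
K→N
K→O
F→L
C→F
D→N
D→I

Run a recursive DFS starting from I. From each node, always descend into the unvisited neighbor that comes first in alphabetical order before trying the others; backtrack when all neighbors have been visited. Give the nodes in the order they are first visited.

I, D, B, A, H, N, E, J, O, L, C, F, G, K, M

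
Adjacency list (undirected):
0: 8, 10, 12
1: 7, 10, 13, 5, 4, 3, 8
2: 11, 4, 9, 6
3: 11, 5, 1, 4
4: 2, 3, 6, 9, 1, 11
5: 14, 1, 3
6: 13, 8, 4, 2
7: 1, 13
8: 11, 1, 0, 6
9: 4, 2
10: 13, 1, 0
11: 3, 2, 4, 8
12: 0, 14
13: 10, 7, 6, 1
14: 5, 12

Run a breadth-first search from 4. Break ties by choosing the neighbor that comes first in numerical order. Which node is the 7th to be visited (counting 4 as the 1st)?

11

Visit 4; enqueue 1, 2, 3, 6, 9, 11 → queue [1, 2, 3, 6, 9, 11]
Visit 1; enqueue 5, 7, 8, 10, 13 → queue [2, 3, 6, 9, 11, 5, 7, 8, 10, 13]
Visit 2 → queue [3, 6, 9, 11, 5, 7, 8, 10, 13]
Visit 3 → queue [6, 9, 11, 5, 7, 8, 10, 13]
Visit 6 → queue [9, 11, 5, 7, 8, 10, 13]
Visit 9 → queue [11, 5, 7, 8, 10, 13]
Visit 11 → queue [5, 7, 8, 10, 13]
Visit 5; enqueue 14 → queue [7, 8, 10, 13, 14]
Visit 7 → queue [8, 10, 13, 14]
Visit 8; enqueue 0 → queue [10, 13, 14, 0]
Visit 10 → queue [13, 14, 0]
Visit 13 → queue [14, 0]
Visit 14; enqueue 12 → queue [0, 12]
Visit 0 → queue [12]
Visit 12 → queue []

Visit order: 4, 1, 2, 3, 6, 9, 11, 5, 7, 8, 10, 13, 14, 0, 12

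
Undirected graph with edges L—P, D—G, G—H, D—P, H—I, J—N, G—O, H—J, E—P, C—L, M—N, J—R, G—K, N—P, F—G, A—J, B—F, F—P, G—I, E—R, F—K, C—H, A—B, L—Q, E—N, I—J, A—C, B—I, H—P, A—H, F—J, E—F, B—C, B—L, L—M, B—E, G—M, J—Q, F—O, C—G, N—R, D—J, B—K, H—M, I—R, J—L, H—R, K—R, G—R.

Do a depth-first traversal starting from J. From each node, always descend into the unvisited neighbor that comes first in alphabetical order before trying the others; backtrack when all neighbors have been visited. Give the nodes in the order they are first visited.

Visit J
J → A
A → B
B → C
C → G
G → D
D → P
P → E
E → F
F → K
K → R
R → H
H → I
H → M
M → L
L → Q
M → N
F → O

J, A, B, C, G, D, P, E, F, K, R, H, I, M, L, Q, N, O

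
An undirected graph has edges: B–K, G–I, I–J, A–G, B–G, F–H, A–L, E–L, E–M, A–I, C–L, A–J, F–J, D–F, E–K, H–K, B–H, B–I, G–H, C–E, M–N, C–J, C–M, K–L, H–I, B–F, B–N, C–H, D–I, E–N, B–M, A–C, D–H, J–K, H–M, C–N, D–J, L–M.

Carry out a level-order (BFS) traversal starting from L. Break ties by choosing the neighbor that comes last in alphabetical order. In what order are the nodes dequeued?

Visit L; enqueue M, K, E, C, A → queue [M, K, E, C, A]
Visit M; enqueue N, H, B → queue [K, E, C, A, N, H, B]
Visit K; enqueue J → queue [E, C, A, N, H, B, J]
Visit E → queue [C, A, N, H, B, J]
Visit C → queue [A, N, H, B, J]
Visit A; enqueue I, G → queue [N, H, B, J, I, G]
Visit N → queue [H, B, J, I, G]
Visit H; enqueue F, D → queue [B, J, I, G, F, D]
Visit B → queue [J, I, G, F, D]
Visit J → queue [I, G, F, D]
Visit I → queue [G, F, D]
Visit G → queue [F, D]
Visit F → queue [D]
Visit D → queue []

L, M, K, E, C, A, N, H, B, J, I, G, F, D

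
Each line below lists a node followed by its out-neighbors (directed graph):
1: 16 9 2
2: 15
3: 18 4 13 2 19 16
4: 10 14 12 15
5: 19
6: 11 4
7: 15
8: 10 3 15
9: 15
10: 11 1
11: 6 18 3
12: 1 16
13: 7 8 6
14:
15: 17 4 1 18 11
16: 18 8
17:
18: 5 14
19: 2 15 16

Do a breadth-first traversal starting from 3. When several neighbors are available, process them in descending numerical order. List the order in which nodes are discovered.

3 19 18 16 13 4 2 15 14 5 8 7 6 12 10 17 11 1 9

Visit 3; enqueue 19, 18, 16, 13, 4, 2 → queue [19, 18, 16, 13, 4, 2]
Visit 19; enqueue 15 → queue [18, 16, 13, 4, 2, 15]
Visit 18; enqueue 14, 5 → queue [16, 13, 4, 2, 15, 14, 5]
Visit 16; enqueue 8 → queue [13, 4, 2, 15, 14, 5, 8]
Visit 13; enqueue 7, 6 → queue [4, 2, 15, 14, 5, 8, 7, 6]
Visit 4; enqueue 12, 10 → queue [2, 15, 14, 5, 8, 7, 6, 12, 10]
Visit 2 → queue [15, 14, 5, 8, 7, 6, 12, 10]
Visit 15; enqueue 17, 11, 1 → queue [14, 5, 8, 7, 6, 12, 10, 17, 11, 1]
Visit 14 → queue [5, 8, 7, 6, 12, 10, 17, 11, 1]
Visit 5 → queue [8, 7, 6, 12, 10, 17, 11, 1]
Visit 8 → queue [7, 6, 12, 10, 17, 11, 1]
Visit 7 → queue [6, 12, 10, 17, 11, 1]
Visit 6 → queue [12, 10, 17, 11, 1]
Visit 12 → queue [10, 17, 11, 1]
Visit 10 → queue [17, 11, 1]
Visit 17 → queue [11, 1]
Visit 11 → queue [1]
Visit 1; enqueue 9 → queue [9]
Visit 9 → queue []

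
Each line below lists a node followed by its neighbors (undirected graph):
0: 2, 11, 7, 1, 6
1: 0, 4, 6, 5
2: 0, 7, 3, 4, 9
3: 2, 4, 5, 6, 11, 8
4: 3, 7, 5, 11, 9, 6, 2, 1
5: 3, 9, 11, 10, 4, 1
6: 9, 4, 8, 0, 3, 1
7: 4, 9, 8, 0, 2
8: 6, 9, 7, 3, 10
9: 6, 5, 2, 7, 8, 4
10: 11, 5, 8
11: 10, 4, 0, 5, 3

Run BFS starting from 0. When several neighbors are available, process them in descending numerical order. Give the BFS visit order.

Visit 0; enqueue 11, 7, 6, 2, 1 → queue [11, 7, 6, 2, 1]
Visit 11; enqueue 10, 5, 4, 3 → queue [7, 6, 2, 1, 10, 5, 4, 3]
Visit 7; enqueue 9, 8 → queue [6, 2, 1, 10, 5, 4, 3, 9, 8]
Visit 6 → queue [2, 1, 10, 5, 4, 3, 9, 8]
Visit 2 → queue [1, 10, 5, 4, 3, 9, 8]
Visit 1 → queue [10, 5, 4, 3, 9, 8]
Visit 10 → queue [5, 4, 3, 9, 8]
Visit 5 → queue [4, 3, 9, 8]
Visit 4 → queue [3, 9, 8]
Visit 3 → queue [9, 8]
Visit 9 → queue [8]
Visit 8 → queue []

0, 11, 7, 6, 2, 1, 10, 5, 4, 3, 9, 8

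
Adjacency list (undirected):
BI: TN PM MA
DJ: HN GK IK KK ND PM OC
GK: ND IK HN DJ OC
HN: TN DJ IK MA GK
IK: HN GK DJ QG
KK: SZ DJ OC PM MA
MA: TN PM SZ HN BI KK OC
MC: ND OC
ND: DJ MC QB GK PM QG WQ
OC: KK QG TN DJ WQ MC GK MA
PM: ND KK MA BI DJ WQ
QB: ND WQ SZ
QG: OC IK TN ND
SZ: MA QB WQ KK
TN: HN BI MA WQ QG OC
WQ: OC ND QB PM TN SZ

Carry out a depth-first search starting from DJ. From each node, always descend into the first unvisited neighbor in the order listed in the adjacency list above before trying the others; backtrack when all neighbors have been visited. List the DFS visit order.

Visit DJ
DJ → HN
HN → TN
TN → BI
BI → PM
PM → ND
ND → MC
MC → OC
OC → KK
KK → SZ
SZ → MA
SZ → QB
QB → WQ
OC → QG
QG → IK
IK → GK

DJ, HN, TN, BI, PM, ND, MC, OC, KK, SZ, MA, QB, WQ, QG, IK, GK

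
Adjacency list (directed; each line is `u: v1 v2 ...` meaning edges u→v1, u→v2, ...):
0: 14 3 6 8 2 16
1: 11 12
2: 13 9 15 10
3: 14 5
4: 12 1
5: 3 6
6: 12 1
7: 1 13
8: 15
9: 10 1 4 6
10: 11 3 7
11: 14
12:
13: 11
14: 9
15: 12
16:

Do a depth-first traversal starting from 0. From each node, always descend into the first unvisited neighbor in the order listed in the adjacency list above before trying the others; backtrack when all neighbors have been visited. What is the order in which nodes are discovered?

Visit 0
0 → 14
14 → 9
9 → 10
10 → 11
10 → 3
3 → 5
5 → 6
6 → 12
6 → 1
10 → 7
7 → 13
9 → 4
0 → 8
8 → 15
0 → 2
0 → 16

0, 14, 9, 10, 11, 3, 5, 6, 12, 1, 7, 13, 4, 8, 15, 2, 16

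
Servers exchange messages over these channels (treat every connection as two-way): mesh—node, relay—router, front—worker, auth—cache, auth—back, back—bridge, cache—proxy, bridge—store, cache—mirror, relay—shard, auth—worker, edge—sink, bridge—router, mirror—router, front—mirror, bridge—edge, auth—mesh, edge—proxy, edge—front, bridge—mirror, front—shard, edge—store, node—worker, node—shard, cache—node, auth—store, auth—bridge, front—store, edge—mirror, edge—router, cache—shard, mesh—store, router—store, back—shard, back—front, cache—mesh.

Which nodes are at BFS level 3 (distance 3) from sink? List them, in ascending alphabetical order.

auth, back, cache, mesh, relay, shard, worker

Level 0: sink
Level 1: edge
Level 2: bridge, front, mirror, proxy, router, store
Level 3: auth, back, cache, mesh, relay, shard, worker
Level 4: node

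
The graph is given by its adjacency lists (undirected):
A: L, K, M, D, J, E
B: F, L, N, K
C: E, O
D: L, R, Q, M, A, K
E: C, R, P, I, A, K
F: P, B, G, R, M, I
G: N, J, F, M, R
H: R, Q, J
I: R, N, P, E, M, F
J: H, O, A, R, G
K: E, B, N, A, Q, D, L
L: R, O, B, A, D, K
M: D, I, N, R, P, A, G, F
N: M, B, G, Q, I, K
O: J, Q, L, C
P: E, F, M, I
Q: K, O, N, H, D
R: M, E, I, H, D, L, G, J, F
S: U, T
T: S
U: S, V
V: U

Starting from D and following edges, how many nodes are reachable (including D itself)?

18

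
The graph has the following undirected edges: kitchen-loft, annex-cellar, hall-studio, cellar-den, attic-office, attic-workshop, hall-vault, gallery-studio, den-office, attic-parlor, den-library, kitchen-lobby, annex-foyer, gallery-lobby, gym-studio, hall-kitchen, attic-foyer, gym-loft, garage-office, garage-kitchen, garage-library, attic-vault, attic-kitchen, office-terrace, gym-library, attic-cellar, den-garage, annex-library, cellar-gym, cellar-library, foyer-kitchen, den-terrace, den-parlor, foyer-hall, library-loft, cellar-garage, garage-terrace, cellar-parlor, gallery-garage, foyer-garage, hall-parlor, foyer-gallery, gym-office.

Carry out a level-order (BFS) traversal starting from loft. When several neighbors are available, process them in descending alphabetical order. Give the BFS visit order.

Visit loft; enqueue library, kitchen, gym → queue [library, kitchen, gym]
Visit library; enqueue garage, den, cellar, annex → queue [kitchen, gym, garage, den, cellar, annex]
Visit kitchen; enqueue lobby, hall, foyer, attic → queue [gym, garage, den, cellar, annex, lobby, hall, foyer, attic]
Visit gym; enqueue studio, office → queue [garage, den, cellar, annex, lobby, hall, foyer, attic, studio, office]
Visit garage; enqueue terrace, gallery → queue [den, cellar, annex, lobby, hall, foyer, attic, studio, office, terrace, gallery]
Visit den; enqueue parlor → queue [cellar, annex, lobby, hall, foyer, attic, studio, office, terrace, gallery, parlor]
Visit cellar → queue [annex, lobby, hall, foyer, attic, studio, office, terrace, gallery, parlor]
Visit annex → queue [lobby, hall, foyer, attic, studio, office, terrace, gallery, parlor]
Visit lobby → queue [hall, foyer, attic, studio, office, terrace, gallery, parlor]
Visit hall; enqueue vault → queue [foyer, attic, studio, office, terrace, gallery, parlor, vault]
Visit foyer → queue [attic, studio, office, terrace, gallery, parlor, vault]
Visit attic; enqueue workshop → queue [studio, office, terrace, gallery, parlor, vault, workshop]
Visit studio → queue [office, terrace, gallery, parlor, vault, workshop]
Visit office → queue [terrace, gallery, parlor, vault, workshop]
Visit terrace → queue [gallery, parlor, vault, workshop]
Visit gallery → queue [parlor, vault, workshop]
Visit parlor → queue [vault, workshop]
Visit vault → queue [workshop]
Visit workshop → queue []

loft, library, kitchen, gym, garage, den, cellar, annex, lobby, hall, foyer, attic, studio, office, terrace, gallery, parlor, vault, workshop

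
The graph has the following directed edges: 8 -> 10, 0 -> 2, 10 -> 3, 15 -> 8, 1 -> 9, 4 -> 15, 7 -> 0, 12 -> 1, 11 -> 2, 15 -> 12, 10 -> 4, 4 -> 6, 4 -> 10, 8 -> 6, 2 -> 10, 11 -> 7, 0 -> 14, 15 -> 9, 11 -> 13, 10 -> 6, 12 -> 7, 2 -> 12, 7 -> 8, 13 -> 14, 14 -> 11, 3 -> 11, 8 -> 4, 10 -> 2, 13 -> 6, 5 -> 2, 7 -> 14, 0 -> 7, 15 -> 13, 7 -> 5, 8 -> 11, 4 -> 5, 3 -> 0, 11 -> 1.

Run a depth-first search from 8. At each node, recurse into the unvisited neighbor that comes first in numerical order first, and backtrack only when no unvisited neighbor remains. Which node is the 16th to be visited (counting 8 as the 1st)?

15

Visit 8
8 → 4
4 → 5
5 → 2
2 → 10
10 → 3
3 → 0
0 → 7
7 → 14
14 → 11
11 → 1
1 → 9
11 → 13
13 → 6
2 → 12
4 → 15

Visit order: 8, 4, 5, 2, 10, 3, 0, 7, 14, 11, 1, 9, 13, 6, 12, 15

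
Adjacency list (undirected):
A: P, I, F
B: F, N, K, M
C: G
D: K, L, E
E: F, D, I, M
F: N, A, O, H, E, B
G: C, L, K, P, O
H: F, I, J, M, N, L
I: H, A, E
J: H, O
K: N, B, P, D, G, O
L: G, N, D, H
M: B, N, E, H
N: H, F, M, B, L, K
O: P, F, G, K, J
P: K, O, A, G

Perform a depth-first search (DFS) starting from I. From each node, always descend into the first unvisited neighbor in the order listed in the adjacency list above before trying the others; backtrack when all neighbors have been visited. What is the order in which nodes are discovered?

Visit I
I → H
H → F
F → N
N → M
M → B
B → K
K → P
P → O
O → G
G → C
G → L
L → D
D → E
O → J
P → A

I H F N M B K P O G C L D E J A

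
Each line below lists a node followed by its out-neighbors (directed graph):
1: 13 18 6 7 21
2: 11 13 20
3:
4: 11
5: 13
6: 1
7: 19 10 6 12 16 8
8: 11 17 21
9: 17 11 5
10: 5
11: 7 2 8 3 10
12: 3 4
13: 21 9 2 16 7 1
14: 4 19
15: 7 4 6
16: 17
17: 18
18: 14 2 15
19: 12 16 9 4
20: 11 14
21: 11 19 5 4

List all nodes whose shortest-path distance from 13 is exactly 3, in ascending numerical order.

3, 14, 15

Level 0: 13
Level 1: 1, 2, 7, 9, 16, 21
Level 2: 4, 5, 6, 8, 10, 11, 12, 17, 18, 19, 20
Level 3: 3, 14, 15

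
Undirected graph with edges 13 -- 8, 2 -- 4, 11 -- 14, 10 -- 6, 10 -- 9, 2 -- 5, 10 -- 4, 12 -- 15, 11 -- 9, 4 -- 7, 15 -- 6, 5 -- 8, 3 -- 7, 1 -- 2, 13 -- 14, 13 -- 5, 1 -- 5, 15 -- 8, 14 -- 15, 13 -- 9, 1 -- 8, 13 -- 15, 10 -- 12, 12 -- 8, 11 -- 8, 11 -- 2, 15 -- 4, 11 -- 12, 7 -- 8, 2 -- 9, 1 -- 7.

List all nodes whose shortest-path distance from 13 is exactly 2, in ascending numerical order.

1, 2, 4, 6, 7, 10, 11, 12

Level 0: 13
Level 1: 5, 8, 9, 14, 15
Level 2: 1, 2, 4, 6, 7, 10, 11, 12
Level 3: 3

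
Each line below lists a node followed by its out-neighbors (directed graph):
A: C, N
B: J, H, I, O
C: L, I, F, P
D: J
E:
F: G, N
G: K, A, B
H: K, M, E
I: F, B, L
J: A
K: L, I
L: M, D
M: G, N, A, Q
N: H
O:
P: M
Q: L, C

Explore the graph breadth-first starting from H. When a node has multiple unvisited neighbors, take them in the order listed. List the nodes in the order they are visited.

H → K → M → E → L → I → G → N → A → Q → D → F → B → C → J → O → P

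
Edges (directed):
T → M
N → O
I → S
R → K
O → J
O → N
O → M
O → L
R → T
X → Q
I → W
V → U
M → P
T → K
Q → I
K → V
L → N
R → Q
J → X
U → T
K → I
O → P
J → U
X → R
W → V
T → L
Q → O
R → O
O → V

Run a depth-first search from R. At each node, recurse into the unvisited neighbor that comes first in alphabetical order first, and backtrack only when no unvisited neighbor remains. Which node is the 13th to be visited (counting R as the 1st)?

X

Visit R
R → K
K → I
I → S
I → W
W → V
V → U
U → T
T → L
L → N
N → O
O → J
J → X
X → Q
O → M
M → P

Visit order: R, K, I, S, W, V, U, T, L, N, O, J, X, Q, M, P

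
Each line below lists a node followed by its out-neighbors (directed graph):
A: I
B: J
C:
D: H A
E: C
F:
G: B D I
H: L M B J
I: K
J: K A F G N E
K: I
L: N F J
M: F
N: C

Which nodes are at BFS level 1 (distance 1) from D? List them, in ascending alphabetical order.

A, H

Level 0: D
Level 1: A, H
Level 2: B, I, J, L, M
Level 3: E, F, G, K, N
Level 4: C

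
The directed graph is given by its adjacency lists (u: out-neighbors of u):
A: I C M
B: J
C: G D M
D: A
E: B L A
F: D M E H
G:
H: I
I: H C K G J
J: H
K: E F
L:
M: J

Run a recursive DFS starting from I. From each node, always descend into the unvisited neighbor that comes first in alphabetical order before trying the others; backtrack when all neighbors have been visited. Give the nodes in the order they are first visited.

I, C, D, A, M, J, H, G, K, E, B, L, F

Visit I
I → C
C → D
D → A
A → M
M → J
J → H
C → G
I → K
K → E
E → B
E → L
K → F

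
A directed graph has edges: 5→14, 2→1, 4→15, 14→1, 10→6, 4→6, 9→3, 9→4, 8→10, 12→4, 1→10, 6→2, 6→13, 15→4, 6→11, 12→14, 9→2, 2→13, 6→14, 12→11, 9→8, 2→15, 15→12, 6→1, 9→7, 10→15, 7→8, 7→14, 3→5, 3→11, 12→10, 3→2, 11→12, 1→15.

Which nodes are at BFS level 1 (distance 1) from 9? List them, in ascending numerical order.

Level 0: 9
Level 1: 2, 3, 4, 7, 8
Level 2: 1, 5, 6, 10, 11, 13, 14, 15
Level 3: 12

2, 3, 4, 7, 8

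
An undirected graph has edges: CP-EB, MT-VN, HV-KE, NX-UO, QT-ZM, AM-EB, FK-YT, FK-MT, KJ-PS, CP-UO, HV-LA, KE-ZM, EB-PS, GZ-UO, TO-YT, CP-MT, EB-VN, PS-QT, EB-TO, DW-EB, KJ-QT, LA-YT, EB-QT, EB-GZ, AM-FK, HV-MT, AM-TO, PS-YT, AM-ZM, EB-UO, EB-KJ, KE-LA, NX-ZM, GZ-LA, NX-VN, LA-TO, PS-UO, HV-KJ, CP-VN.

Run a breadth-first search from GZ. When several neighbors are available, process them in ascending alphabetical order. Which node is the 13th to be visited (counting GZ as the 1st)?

HV

Visit GZ; enqueue EB, LA, UO → queue [EB, LA, UO]
Visit EB; enqueue AM, CP, DW, KJ, PS, QT, TO, VN → queue [LA, UO, AM, CP, DW, KJ, PS, QT, TO, VN]
Visit LA; enqueue HV, KE, YT → queue [UO, AM, CP, DW, KJ, PS, QT, TO, VN, HV, KE, YT]
Visit UO; enqueue NX → queue [AM, CP, DW, KJ, PS, QT, TO, VN, HV, KE, YT, NX]
Visit AM; enqueue FK, ZM → queue [CP, DW, KJ, PS, QT, TO, VN, HV, KE, YT, NX, FK, ZM]
Visit CP; enqueue MT → queue [DW, KJ, PS, QT, TO, VN, HV, KE, YT, NX, FK, ZM, MT]
Visit DW → queue [KJ, PS, QT, TO, VN, HV, KE, YT, NX, FK, ZM, MT]
Visit KJ → queue [PS, QT, TO, VN, HV, KE, YT, NX, FK, ZM, MT]
Visit PS → queue [QT, TO, VN, HV, KE, YT, NX, FK, ZM, MT]
Visit QT → queue [TO, VN, HV, KE, YT, NX, FK, ZM, MT]
Visit TO → queue [VN, HV, KE, YT, NX, FK, ZM, MT]
Visit VN → queue [HV, KE, YT, NX, FK, ZM, MT]
Visit HV → queue [KE, YT, NX, FK, ZM, MT]
Visit KE → queue [YT, NX, FK, ZM, MT]
Visit YT → queue [NX, FK, ZM, MT]
Visit NX → queue [FK, ZM, MT]
Visit FK → queue [ZM, MT]
Visit ZM → queue [MT]
Visit MT → queue []

Visit order: GZ, EB, LA, UO, AM, CP, DW, KJ, PS, QT, TO, VN, HV, KE, YT, NX, FK, ZM, MT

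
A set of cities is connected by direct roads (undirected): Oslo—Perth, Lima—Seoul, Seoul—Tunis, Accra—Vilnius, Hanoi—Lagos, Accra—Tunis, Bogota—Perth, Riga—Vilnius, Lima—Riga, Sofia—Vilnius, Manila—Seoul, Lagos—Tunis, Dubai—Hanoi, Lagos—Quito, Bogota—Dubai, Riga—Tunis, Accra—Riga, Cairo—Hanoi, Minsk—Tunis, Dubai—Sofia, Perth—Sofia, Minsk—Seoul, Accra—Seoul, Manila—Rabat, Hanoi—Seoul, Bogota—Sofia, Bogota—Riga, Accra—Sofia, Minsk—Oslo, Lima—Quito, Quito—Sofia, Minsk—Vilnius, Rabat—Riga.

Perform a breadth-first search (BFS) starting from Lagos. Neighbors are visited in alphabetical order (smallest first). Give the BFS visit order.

Lagos → Hanoi → Quito → Tunis → Cairo → Dubai → Seoul → Lima → Sofia → Accra → Minsk → Riga → Bogota → Manila → Perth → Vilnius → Oslo → Rabat

Visit Lagos; enqueue Hanoi, Quito, Tunis → queue [Hanoi, Quito, Tunis]
Visit Hanoi; enqueue Cairo, Dubai, Seoul → queue [Quito, Tunis, Cairo, Dubai, Seoul]
Visit Quito; enqueue Lima, Sofia → queue [Tunis, Cairo, Dubai, Seoul, Lima, Sofia]
Visit Tunis; enqueue Accra, Minsk, Riga → queue [Cairo, Dubai, Seoul, Lima, Sofia, Accra, Minsk, Riga]
Visit Cairo → queue [Dubai, Seoul, Lima, Sofia, Accra, Minsk, Riga]
Visit Dubai; enqueue Bogota → queue [Seoul, Lima, Sofia, Accra, Minsk, Riga, Bogota]
Visit Seoul; enqueue Manila → queue [Lima, Sofia, Accra, Minsk, Riga, Bogota, Manila]
Visit Lima → queue [Sofia, Accra, Minsk, Riga, Bogota, Manila]
Visit Sofia; enqueue Perth, Vilnius → queue [Accra, Minsk, Riga, Bogota, Manila, Perth, Vilnius]
Visit Accra → queue [Minsk, Riga, Bogota, Manila, Perth, Vilnius]
Visit Minsk; enqueue Oslo → queue [Riga, Bogota, Manila, Perth, Vilnius, Oslo]
Visit Riga; enqueue Rabat → queue [Bogota, Manila, Perth, Vilnius, Oslo, Rabat]
Visit Bogota → queue [Manila, Perth, Vilnius, Oslo, Rabat]
Visit Manila → queue [Perth, Vilnius, Oslo, Rabat]
Visit Perth → queue [Vilnius, Oslo, Rabat]
Visit Vilnius → queue [Oslo, Rabat]
Visit Oslo → queue [Rabat]
Visit Rabat → queue []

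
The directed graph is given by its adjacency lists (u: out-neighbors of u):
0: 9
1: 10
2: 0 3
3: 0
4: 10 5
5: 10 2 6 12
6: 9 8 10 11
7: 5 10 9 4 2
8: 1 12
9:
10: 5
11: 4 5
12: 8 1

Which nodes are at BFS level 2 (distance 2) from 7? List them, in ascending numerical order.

Level 0: 7
Level 1: 2, 4, 5, 9, 10
Level 2: 0, 3, 6, 12
Level 3: 1, 8, 11

0, 3, 6, 12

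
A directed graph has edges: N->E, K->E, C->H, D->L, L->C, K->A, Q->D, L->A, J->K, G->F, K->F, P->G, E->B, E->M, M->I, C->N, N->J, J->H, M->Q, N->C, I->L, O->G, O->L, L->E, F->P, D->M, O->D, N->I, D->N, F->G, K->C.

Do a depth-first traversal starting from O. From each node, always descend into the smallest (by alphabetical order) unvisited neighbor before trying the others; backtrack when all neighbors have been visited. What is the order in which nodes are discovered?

O, D, L, A, C, H, N, E, B, M, I, Q, J, K, F, G, P

Visit O
O → D
D → L
L → A
L → C
C → H
C → N
N → E
E → B
E → M
M → I
M → Q
N → J
J → K
K → F
F → G
F → P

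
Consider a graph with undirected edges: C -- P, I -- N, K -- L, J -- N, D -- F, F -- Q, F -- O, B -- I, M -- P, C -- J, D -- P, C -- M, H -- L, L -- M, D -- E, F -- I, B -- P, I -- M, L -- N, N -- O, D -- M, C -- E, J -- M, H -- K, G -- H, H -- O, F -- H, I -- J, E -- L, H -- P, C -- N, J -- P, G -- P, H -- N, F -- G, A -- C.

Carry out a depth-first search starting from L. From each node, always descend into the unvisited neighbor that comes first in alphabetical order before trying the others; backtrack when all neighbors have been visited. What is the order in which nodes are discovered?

L, E, C, A, J, I, B, P, D, F, G, H, K, N, O, Q, M

Visit L
L → E
E → C
C → A
C → J
J → I
I → B
B → P
P → D
D → F
F → G
G → H
H → K
H → N
N → O
F → Q
D → M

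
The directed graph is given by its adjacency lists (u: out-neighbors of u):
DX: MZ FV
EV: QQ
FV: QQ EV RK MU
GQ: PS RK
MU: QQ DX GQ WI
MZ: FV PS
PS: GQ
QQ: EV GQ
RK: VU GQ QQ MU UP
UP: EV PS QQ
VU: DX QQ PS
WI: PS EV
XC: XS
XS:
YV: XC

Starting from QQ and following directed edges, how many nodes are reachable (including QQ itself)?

12

BFS from QQ visits: QQ, GQ, EV, RK, PS, VU, UP, MU, DX, WI, MZ, FV
Reachable nodes: 12 of 15 total.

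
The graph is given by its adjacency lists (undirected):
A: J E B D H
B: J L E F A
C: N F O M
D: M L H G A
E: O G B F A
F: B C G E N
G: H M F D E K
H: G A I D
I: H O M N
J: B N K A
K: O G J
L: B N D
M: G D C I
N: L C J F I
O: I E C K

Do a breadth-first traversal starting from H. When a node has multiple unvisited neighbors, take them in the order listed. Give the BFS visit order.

H, G, A, I, D, M, F, E, K, J, B, O, N, L, C

Visit H; enqueue G, A, I, D → queue [G, A, I, D]
Visit G; enqueue M, F, E, K → queue [A, I, D, M, F, E, K]
Visit A; enqueue J, B → queue [I, D, M, F, E, K, J, B]
Visit I; enqueue O, N → queue [D, M, F, E, K, J, B, O, N]
Visit D; enqueue L → queue [M, F, E, K, J, B, O, N, L]
Visit M; enqueue C → queue [F, E, K, J, B, O, N, L, C]
Visit F → queue [E, K, J, B, O, N, L, C]
Visit E → queue [K, J, B, O, N, L, C]
Visit K → queue [J, B, O, N, L, C]
Visit J → queue [B, O, N, L, C]
Visit B → queue [O, N, L, C]
Visit O → queue [N, L, C]
Visit N → queue [L, C]
Visit L → queue [C]
Visit C → queue []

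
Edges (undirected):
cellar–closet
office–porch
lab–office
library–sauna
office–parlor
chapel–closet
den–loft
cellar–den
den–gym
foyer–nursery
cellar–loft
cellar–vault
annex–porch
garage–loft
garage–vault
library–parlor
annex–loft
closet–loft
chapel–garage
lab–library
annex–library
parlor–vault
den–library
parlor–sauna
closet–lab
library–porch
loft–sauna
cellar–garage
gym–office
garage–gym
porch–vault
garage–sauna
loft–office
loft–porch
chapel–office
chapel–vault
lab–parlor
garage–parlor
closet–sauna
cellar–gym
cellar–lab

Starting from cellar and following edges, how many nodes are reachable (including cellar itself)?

BFS from cellar visits: cellar, closet, den, garage, gym, lab, loft, vault, chapel, sauna, library, parlor, office, annex, porch
Reachable nodes: 15 of 17 total.

15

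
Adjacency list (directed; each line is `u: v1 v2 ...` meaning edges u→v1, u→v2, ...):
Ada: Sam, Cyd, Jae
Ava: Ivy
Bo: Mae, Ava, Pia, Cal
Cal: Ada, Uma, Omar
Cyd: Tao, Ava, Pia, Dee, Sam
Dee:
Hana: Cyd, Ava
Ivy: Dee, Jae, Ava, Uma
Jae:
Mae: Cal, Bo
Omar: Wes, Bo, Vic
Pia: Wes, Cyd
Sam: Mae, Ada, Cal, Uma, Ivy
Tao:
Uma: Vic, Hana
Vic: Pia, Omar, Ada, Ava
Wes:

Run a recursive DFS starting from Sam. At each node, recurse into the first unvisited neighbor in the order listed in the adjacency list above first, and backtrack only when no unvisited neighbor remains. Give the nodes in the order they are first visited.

Visit Sam
Sam → Mae
Mae → Cal
Cal → Ada
Ada → Cyd
Cyd → Tao
Cyd → Ava
Ava → Ivy
Ivy → Dee
Ivy → Jae
Ivy → Uma
Uma → Vic
Vic → Pia
Pia → Wes
Vic → Omar
Omar → Bo
Uma → Hana

Sam -> Mae -> Cal -> Ada -> Cyd -> Tao -> Ava -> Ivy -> Dee -> Jae -> Uma -> Vic -> Pia -> Wes -> Omar -> Bo -> Hana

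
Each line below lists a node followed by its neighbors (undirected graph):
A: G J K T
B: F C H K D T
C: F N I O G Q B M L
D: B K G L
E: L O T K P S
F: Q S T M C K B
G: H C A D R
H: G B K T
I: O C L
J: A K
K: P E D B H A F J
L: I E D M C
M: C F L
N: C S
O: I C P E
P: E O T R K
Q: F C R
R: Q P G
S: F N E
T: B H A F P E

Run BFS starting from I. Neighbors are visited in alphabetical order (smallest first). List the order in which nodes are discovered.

Visit I; enqueue C, L, O → queue [C, L, O]
Visit C; enqueue B, F, G, M, N, Q → queue [L, O, B, F, G, M, N, Q]
Visit L; enqueue D, E → queue [O, B, F, G, M, N, Q, D, E]
Visit O; enqueue P → queue [B, F, G, M, N, Q, D, E, P]
Visit B; enqueue H, K, T → queue [F, G, M, N, Q, D, E, P, H, K, T]
Visit F; enqueue S → queue [G, M, N, Q, D, E, P, H, K, T, S]
Visit G; enqueue A, R → queue [M, N, Q, D, E, P, H, K, T, S, A, R]
Visit M → queue [N, Q, D, E, P, H, K, T, S, A, R]
Visit N → queue [Q, D, E, P, H, K, T, S, A, R]
Visit Q → queue [D, E, P, H, K, T, S, A, R]
Visit D → queue [E, P, H, K, T, S, A, R]
Visit E → queue [P, H, K, T, S, A, R]
Visit P → queue [H, K, T, S, A, R]
Visit H → queue [K, T, S, A, R]
Visit K; enqueue J → queue [T, S, A, R, J]
Visit T → queue [S, A, R, J]
Visit S → queue [A, R, J]
Visit A → queue [R, J]
Visit R → queue [J]
Visit J → queue []

I, C, L, O, B, F, G, M, N, Q, D, E, P, H, K, T, S, A, R, J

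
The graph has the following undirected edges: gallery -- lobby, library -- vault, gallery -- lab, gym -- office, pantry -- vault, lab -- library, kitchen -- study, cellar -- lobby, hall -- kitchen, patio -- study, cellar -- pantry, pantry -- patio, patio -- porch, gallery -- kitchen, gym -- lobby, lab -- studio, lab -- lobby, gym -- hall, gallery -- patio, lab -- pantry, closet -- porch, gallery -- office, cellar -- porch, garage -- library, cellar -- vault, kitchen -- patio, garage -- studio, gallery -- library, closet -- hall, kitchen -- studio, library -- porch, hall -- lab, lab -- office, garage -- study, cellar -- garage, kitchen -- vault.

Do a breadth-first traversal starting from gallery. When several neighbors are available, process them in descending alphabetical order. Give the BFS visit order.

gallery, patio, office, lobby, library, lab, kitchen, study, porch, pantry, gym, cellar, vault, garage, studio, hall, closet

Visit gallery; enqueue patio, office, lobby, library, lab, kitchen → queue [patio, office, lobby, library, lab, kitchen]
Visit patio; enqueue study, porch, pantry → queue [office, lobby, library, lab, kitchen, study, porch, pantry]
Visit office; enqueue gym → queue [lobby, library, lab, kitchen, study, porch, pantry, gym]
Visit lobby; enqueue cellar → queue [library, lab, kitchen, study, porch, pantry, gym, cellar]
Visit library; enqueue vault, garage → queue [lab, kitchen, study, porch, pantry, gym, cellar, vault, garage]
Visit lab; enqueue studio, hall → queue [kitchen, study, porch, pantry, gym, cellar, vault, garage, studio, hall]
Visit kitchen → queue [study, porch, pantry, gym, cellar, vault, garage, studio, hall]
Visit study → queue [porch, pantry, gym, cellar, vault, garage, studio, hall]
Visit porch; enqueue closet → queue [pantry, gym, cellar, vault, garage, studio, hall, closet]
Visit pantry → queue [gym, cellar, vault, garage, studio, hall, closet]
Visit gym → queue [cellar, vault, garage, studio, hall, closet]
Visit cellar → queue [vault, garage, studio, hall, closet]
Visit vault → queue [garage, studio, hall, closet]
Visit garage → queue [studio, hall, closet]
Visit studio → queue [hall, closet]
Visit hall → queue [closet]
Visit closet → queue []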